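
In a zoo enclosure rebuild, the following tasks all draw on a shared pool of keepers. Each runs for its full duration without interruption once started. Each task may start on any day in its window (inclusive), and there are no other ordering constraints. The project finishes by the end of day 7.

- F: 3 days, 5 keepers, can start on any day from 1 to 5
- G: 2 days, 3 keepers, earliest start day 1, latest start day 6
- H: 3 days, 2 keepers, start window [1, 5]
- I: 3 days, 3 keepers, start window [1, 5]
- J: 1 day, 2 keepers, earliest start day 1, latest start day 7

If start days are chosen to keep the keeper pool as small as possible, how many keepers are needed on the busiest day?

Early-start (F@1, G@1, H@1, I@1, J@1) gives peak 15: d1:15  d2:13  d3:10  d4:0  d5:0  d6:0  d7:0.
Shift G→4, I→4, J→6.
Schedule F@1, G@4, H@1, I@4, J@6: d1:7  d2:7  d3:7  d4:6  d5:6  d6:5  d7:0 — peak 7.

7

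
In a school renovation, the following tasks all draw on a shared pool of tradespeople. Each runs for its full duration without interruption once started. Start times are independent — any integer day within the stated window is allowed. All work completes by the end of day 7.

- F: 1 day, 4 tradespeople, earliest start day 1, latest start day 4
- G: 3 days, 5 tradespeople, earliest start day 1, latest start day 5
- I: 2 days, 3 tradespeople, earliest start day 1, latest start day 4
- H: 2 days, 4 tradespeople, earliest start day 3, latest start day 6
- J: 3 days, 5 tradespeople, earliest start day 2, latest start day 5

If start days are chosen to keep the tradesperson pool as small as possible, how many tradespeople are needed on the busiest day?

9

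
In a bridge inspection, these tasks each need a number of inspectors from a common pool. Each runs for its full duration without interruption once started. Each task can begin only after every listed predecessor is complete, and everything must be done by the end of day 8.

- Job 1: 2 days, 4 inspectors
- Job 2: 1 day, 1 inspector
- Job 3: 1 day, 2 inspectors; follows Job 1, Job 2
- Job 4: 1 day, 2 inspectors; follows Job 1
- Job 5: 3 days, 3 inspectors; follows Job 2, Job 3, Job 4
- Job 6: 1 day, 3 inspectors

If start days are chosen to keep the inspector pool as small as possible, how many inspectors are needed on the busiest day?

4

Early-start (Job 1@1, Job 2@1, Job 3@3, Job 4@3, Job 5@4, Job 6@1) gives peak 8: d1:8  d2:4  d3:4  d4:3  d5:3  d6:3  d7:0  d8:0.
Shift Job 2→3, Job 3→4, Job 5→5, Job 6→8.
Schedule Job 1@1, Job 2@3, Job 3@4, Job 4@3, Job 5@5, Job 6@8: d1:4  d2:4  d3:3  d4:2  d5:3  d6:3  d7:3  d8:3 — peak 4.
Total inspector-days = 25 over 8 days ⇒ peak ≥ ⌈25/8⌉ = 4, so 4 is optimal.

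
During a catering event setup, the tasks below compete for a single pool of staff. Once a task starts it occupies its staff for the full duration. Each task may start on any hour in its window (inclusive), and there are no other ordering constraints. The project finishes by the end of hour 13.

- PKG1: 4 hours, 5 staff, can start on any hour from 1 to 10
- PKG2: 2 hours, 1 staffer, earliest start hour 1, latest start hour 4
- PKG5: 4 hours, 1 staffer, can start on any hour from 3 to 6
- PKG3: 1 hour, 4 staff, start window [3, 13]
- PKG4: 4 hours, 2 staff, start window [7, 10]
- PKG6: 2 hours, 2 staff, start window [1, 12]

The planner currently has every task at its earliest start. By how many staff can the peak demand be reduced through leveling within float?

4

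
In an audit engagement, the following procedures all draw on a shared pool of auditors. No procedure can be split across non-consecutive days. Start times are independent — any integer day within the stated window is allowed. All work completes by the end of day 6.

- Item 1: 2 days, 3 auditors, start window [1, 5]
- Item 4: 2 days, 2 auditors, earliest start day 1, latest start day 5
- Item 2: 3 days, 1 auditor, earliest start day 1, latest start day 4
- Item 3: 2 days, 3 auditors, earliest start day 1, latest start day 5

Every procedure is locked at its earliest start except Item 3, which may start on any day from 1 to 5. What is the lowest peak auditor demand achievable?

6

Item 3@1: d1:9  d2:9  d3:1  d4:0  d5:0  d6:0 → peak 9
Item 3@2: d1:6  d2:9  d3:4  d4:0  d5:0  d6:0 → peak 9
Item 3@3: d1:6  d2:6  d3:4  d4:3  d5:0  d6:0 → peak 6
Item 3@4: d1:6  d2:6  d3:1  d4:3  d5:3  d6:0 → peak 6
Item 3@5: d1:6  d2:6  d3:1  d4:0  d5:3  d6:3 → peak 6
Best is Item 3@3, peak 6.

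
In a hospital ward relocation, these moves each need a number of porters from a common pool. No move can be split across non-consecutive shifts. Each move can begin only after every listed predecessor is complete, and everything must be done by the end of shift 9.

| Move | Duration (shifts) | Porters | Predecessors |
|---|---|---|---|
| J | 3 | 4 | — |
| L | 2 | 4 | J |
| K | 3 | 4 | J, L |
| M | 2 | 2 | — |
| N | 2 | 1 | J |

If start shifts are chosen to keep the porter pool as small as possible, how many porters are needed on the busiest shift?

Schedule J@1, L@4, K@6, M@1, N@4: s1:6  s2:6  s3:4  s4:5  s5:5  s6:4  s7:4  s8:4  s9:0 — peak 6.

6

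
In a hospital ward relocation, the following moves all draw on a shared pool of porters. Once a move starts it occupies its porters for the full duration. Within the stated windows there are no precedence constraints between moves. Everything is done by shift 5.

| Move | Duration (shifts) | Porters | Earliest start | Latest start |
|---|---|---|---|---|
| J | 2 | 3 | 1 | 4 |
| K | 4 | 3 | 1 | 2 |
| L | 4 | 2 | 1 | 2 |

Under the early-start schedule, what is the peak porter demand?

Early-start schedule: J@1, K@1, L@1.
Load per shift: shift 1: 8, shift 2: 8, shift 3: 5, shift 4: 5, shift 5: 0.
Peak is 8.

8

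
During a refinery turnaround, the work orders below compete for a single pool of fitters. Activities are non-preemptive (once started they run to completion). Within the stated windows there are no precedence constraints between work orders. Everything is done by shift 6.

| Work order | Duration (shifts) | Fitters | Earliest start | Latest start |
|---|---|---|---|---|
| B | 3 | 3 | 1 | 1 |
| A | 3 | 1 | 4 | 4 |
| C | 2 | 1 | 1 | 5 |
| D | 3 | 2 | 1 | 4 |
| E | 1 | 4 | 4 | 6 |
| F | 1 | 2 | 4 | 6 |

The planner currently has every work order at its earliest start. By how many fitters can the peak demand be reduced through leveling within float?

2

Early-start peak: s1:6  s2:6  s3:5  s4:7  s5:1  s6:1 ⇒ 7.
Leveled (B@1, A@4, C@1, D@3, E@6, F@4): s1:4  s2:4  s3:5  s4:5  s5:3  s6:5 ⇒ 5.
Reduction 7 − 5 = 2.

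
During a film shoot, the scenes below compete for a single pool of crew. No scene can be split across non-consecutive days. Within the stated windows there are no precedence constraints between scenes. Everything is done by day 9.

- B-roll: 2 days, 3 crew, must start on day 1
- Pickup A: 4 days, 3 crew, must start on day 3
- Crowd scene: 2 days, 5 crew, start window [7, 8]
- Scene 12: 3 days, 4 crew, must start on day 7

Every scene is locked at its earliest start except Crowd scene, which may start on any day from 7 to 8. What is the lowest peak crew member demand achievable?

Crowd scene@7: d1:3  d2:3  d3:3  d4:3  d5:3  d6:3  d7:9  d8:9  d9:4 → peak 9
Crowd scene@8: d1:3  d2:3  d3:3  d4:3  d5:3  d6:3  d7:4  d8:9  d9:9 → peak 9
Best is Crowd scene@7, peak 9.

9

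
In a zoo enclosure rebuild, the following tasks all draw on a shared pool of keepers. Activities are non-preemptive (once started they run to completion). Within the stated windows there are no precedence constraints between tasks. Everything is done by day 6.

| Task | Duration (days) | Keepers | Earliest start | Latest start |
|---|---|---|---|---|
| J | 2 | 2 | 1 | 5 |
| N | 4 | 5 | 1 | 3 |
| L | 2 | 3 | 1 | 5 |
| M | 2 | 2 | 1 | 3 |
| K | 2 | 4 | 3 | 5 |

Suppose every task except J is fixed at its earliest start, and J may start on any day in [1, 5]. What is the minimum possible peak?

10

J@1: d1:12  d2:12  d3:9  d4:9  d5:0  d6:0 → peak 12
J@2: d1:10  d2:12  d3:11  d4:9  d5:0  d6:0 → peak 12
J@3: d1:10  d2:10  d3:11  d4:11  d5:0  d6:0 → peak 11
J@4: d1:10  d2:10  d3:9  d4:11  d5:2  d6:0 → peak 11
J@5: d1:10  d2:10  d3:9  d4:9  d5:2  d6:2 → peak 10
Best is J@5, peak 10.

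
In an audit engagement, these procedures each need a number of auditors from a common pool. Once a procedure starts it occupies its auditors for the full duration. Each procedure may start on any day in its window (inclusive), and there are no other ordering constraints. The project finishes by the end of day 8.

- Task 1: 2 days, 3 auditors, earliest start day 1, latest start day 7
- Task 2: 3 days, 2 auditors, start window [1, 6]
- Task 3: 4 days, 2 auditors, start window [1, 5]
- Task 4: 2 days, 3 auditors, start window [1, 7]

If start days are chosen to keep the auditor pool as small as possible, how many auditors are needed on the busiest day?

Early-start (Task 1@1, Task 2@1, Task 3@1, Task 4@1) gives peak 10: d1:10  d2:10  d3:4  d4:2  d5:0  d6:0  d7:0  d8:0.
Shift Task 2→3, Task 3→3, Task 4→7.
Schedule Task 1@1, Task 2@3, Task 3@3, Task 4@7: d1:3  d2:3  d3:4  d4:4  d5:4  d6:2  d7:3  d8:3 — peak 4.
Total auditor-days = 26 over 8 days ⇒ peak ≥ ⌈26/8⌉ = 4, so 4 is optimal.

4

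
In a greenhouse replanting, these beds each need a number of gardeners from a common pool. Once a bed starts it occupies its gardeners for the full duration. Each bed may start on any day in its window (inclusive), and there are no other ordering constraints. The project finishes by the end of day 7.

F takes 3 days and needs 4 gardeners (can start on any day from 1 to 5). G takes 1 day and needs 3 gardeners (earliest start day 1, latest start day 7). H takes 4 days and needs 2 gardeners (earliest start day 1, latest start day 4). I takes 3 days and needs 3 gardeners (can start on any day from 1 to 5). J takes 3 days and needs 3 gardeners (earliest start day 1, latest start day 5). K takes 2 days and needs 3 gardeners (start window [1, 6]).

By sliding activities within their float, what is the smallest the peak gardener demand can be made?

8

Early-start (F@1, G@1, H@1, I@1, J@1, K@1) gives peak 18: d1:18  d2:15  d3:12  d4:2  d5:0  d6:0  d7:0.
Shift H→4, I→2, J→4, K→5.
Schedule F@1, G@1, H@4, I@2, J@4, K@5: d1:7  d2:7  d3:7  d4:8  d5:8  d6:8  d7:2 — peak 8.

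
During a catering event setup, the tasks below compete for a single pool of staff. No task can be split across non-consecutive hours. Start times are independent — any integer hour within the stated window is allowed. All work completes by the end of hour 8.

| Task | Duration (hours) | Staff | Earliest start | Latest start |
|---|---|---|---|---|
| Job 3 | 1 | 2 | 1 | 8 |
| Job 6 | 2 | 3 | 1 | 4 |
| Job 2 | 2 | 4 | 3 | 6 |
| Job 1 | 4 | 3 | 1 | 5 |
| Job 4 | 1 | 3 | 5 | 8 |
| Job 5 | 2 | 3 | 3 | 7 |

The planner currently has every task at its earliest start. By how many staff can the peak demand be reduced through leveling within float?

4

Early-start peak: h1:8  h2:6  h3:10  h4:10  h5:3  h6:0  h7:0  h8:0 ⇒ 10.
Leveled (Job 3@1, Job 6@1, Job 2@3, Job 1@5, Job 4@5, Job 5@6): h1:5  h2:3  h3:4  h4:4  h5:6  h6:6  h7:6  h8:3 ⇒ 6.
Reduction 10 − 6 = 4.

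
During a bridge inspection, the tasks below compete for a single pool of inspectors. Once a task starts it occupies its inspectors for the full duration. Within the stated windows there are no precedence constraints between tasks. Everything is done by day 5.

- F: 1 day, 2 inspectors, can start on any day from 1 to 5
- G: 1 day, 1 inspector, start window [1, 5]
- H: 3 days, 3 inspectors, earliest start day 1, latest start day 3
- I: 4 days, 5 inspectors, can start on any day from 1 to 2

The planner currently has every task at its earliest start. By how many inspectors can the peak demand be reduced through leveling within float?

Early-start peak: d1:11  d2:8  d3:8  d4:5  d5:0 ⇒ 11.
Leveled (F@1, G@1, H@1, I@2): d1:6  d2:8  d3:8  d4:5  d5:5 ⇒ 8.
Reduction 11 − 8 = 3.

3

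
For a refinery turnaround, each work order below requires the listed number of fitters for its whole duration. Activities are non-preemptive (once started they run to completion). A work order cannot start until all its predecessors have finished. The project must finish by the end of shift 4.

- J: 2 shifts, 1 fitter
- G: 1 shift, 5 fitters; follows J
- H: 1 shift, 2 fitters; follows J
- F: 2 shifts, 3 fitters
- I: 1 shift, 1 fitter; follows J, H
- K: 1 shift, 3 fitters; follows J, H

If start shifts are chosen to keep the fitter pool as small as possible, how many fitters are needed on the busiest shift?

Schedule J@1, G@3, H@3, F@1, I@4, K@4: s1:4  s2:4  s3:7  s4:4 — peak 7.
No arrangement of the 6 feasible schedules does better.

7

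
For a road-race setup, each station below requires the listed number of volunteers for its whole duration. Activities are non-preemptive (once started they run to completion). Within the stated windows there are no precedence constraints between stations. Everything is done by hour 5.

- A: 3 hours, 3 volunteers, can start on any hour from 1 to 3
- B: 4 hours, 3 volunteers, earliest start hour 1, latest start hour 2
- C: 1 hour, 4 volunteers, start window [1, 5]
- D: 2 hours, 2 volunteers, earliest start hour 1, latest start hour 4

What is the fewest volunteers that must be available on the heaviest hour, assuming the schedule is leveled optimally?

Early-start (A@1, B@1, C@1, D@1) gives peak 12: h1:12  h2:8  h3:6  h4:3  h5:0.
Shift C→5, D→4.
Schedule A@1, B@1, C@5, D@4: h1:6  h2:6  h3:6  h4:5  h5:6 — peak 6.
Total volunteer-hours = 29 over 5 hours ⇒ peak ≥ ⌈29/5⌉ = 6, so 6 is optimal.

6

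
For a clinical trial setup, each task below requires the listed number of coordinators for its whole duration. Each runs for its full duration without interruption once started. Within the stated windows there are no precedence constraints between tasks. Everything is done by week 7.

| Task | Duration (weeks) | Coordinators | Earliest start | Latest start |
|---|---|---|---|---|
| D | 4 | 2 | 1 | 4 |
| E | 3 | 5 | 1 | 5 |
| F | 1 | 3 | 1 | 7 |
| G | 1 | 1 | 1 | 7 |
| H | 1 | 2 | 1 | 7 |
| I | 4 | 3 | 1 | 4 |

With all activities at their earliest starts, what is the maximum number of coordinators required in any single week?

16

Early-start schedule: D@1, E@1, F@1, G@1, H@1, I@1.
Load per week: week 1: 16, week 2: 10, week 3: 10, week 4: 5, week 5: 0, week 6: 0, week 7: 0.
Peak is 16.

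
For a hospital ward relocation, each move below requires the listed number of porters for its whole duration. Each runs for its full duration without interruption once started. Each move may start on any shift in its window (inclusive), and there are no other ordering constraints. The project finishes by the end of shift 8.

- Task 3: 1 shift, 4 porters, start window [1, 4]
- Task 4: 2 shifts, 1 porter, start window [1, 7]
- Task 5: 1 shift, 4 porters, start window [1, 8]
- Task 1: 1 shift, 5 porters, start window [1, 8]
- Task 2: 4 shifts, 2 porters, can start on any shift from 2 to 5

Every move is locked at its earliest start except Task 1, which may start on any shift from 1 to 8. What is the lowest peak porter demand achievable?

Task 1@1: s1:14  s2:3  s3:2  s4:2  s5:2  s6:0  s7:0  s8:0 → peak 14
Task 1@2: s1:9  s2:8  s3:2  s4:2  s5:2  s6:0  s7:0  s8:0 → peak 9
Task 1@3: s1:9  s2:3  s3:7  s4:2  s5:2  s6:0  s7:0  s8:0 → peak 9
Task 1@4: s1:9  s2:3  s3:2  s4:7  s5:2  s6:0  s7:0  s8:0 → peak 9
Task 1@5: s1:9  s2:3  s3:2  s4:2  s5:7  s6:0  s7:0  s8:0 → peak 9
Task 1@6: s1:9  s2:3  s3:2  s4:2  s5:2  s6:5  s7:0  s8:0 → peak 9
Task 1@7: s1:9  s2:3  s3:2  s4:2  s5:2  s6:0  s7:5  s8:0 → peak 9
Task 1@8: s1:9  s2:3  s3:2  s4:2  s5:2  s6:0  s7:0  s8:5 → peak 9
Best is Task 1@2, peak 9.

9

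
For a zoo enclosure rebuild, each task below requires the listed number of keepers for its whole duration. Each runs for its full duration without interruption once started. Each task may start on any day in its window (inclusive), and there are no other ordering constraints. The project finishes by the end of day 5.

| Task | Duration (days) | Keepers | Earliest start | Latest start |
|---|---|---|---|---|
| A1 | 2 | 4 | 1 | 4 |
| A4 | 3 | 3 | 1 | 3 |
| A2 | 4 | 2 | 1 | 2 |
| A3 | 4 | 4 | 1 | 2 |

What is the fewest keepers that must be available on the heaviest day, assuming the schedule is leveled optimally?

10

Early-start (A1@1, A4@1, A2@1, A3@1) gives peak 13: d1:13  d2:13  d3:9  d4:6  d5:0.
Shift A4→3.
Schedule A1@1, A4@3, A2@1, A3@1: d1:10  d2:10  d3:9  d4:9  d5:3 — peak 10.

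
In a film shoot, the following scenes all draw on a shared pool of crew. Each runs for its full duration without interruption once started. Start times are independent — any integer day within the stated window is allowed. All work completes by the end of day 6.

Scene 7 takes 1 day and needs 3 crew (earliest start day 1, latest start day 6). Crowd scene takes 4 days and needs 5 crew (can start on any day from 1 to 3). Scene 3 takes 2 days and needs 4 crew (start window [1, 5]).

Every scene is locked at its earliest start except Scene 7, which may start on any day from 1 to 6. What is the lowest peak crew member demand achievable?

9

Scene 7@1: d1:12  d2:9  d3:5  d4:5  d5:0  d6:0 → peak 12
Scene 7@2: d1:9  d2:12  d3:5  d4:5  d5:0  d6:0 → peak 12
Scene 7@3: d1:9  d2:9  d3:8  d4:5  d5:0  d6:0 → peak 9
Scene 7@4: d1:9  d2:9  d3:5  d4:8  d5:0  d6:0 → peak 9
Scene 7@5: d1:9  d2:9  d3:5  d4:5  d5:3  d6:0 → peak 9
Scene 7@6: d1:9  d2:9  d3:5  d4:5  d5:0  d6:3 → peak 9
Best is Scene 7@3, peak 9.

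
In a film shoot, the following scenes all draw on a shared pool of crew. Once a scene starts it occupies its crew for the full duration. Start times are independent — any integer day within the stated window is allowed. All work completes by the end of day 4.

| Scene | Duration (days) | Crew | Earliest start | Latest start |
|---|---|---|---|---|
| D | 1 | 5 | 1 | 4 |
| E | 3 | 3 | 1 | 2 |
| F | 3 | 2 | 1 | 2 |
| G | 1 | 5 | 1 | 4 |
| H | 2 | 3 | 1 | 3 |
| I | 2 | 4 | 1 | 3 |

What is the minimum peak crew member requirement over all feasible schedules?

11

Early-start (D@1, E@1, F@1, G@1, H@1, I@1) gives peak 22: d1:22  d2:12  d3:5  d4:0.
Shift F→2, G→4, I→3.
Schedule D@1, E@1, F@2, G@4, H@1, I@3: d1:11  d2:8  d3:9  d4:11 — peak 11.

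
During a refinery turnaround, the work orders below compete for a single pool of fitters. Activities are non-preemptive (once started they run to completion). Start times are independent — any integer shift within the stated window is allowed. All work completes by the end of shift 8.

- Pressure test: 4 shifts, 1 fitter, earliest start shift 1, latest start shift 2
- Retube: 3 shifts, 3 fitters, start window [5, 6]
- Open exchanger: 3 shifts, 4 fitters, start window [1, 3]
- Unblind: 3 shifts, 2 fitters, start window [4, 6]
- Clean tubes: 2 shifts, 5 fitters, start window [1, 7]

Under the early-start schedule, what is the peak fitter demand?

Early-start schedule: Pressure test@1, Retube@5, Open exchanger@1, Unblind@4, Clean tubes@1.
Load per shift: shift 1: 10, shift 2: 10, shift 3: 5, shift 4: 3, shift 5: 5, shift 6: 5, shift 7: 3, shift 8: 0.
Peak is 10.

10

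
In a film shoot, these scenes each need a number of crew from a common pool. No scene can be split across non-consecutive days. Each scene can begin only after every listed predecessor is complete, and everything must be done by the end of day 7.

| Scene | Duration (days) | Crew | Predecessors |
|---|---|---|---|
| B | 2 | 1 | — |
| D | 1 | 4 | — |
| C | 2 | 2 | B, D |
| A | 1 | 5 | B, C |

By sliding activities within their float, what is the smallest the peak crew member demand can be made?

Schedule B@1, D@1, C@3, A@5: d1:5  d2:1  d3:2  d4:2  d5:5  d6:0  d7:0 — peak 5.

5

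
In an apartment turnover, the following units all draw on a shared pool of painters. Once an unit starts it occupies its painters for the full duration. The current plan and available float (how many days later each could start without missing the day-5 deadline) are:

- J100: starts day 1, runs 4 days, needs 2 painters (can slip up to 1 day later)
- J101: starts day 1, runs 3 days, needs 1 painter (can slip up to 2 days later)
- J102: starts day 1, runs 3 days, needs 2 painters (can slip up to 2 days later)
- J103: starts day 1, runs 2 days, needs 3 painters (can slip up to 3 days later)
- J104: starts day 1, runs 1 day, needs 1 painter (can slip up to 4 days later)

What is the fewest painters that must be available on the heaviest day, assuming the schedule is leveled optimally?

5

Early-start (J100@1, J101@1, J102@1, J103@1, J104@1) gives peak 9: d1:9  d2:8  d3:5  d4:2  d5:0.
Shift J103→4, J104→5.
Schedule J100@1, J101@1, J102@1, J103@4, J104@5: d1:5  d2:5  d3:5  d4:5  d5:4 — peak 5.
Total painter-days = 24 over 5 days ⇒ peak ≥ ⌈24/5⌉ = 5, so 5 is optimal.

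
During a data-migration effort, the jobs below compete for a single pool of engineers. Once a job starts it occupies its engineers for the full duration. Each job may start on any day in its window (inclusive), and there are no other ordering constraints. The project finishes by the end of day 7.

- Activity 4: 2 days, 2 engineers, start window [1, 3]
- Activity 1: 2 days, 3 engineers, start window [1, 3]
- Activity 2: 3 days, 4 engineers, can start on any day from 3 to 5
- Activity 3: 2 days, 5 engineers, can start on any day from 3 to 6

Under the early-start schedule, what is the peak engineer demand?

9

Early-start schedule: Activity 4@1, Activity 1@1, Activity 2@3, Activity 3@3.
Load per day: day 1: 5, day 2: 5, day 3: 9, day 4: 9, day 5: 4, day 6: 0, day 7: 0.
Peak is 9.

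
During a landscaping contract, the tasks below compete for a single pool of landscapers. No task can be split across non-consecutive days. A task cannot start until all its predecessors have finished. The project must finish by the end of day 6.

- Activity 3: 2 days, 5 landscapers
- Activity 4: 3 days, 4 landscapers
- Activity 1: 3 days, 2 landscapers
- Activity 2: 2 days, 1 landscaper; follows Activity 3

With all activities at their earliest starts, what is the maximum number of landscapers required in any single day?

11

Early-start schedule: Activity 3@1, Activity 4@1, Activity 1@1, Activity 2@3.
Load per day: day 1: 11, day 2: 11, day 3: 7, day 4: 1, day 5: 0, day 6: 0.
Peak is 11.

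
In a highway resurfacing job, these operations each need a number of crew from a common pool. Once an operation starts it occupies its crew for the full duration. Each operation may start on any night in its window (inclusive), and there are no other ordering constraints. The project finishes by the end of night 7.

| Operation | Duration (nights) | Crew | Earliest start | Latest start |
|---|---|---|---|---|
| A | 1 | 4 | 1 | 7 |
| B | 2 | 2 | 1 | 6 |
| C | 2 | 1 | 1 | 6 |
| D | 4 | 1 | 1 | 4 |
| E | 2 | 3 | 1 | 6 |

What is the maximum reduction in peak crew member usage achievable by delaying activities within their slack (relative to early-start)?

Early-start peak: n1:11  n2:7  n3:1  n4:1  n5:0  n6:0  n7:0 ⇒ 11.
Leveled (A@1, B@2, C@2, D@2, E@4): n1:4  n2:4  n3:4  n4:4  n5:4  n6:0  n7:0 ⇒ 4.
Reduction 11 − 4 = 7.

7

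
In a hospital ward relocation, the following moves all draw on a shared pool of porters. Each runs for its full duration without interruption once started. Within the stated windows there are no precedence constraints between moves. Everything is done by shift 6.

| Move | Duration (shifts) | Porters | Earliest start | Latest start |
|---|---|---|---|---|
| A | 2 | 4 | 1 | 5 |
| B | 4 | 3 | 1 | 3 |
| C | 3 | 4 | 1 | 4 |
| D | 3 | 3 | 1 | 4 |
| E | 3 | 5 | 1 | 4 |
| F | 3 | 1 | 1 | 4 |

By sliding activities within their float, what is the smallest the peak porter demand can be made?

Early-start (A@1, B@1, C@1, D@1, E@1, F@1) gives peak 20: s1:20  s2:20  s3:16  s4:3  s5:0  s6:0.
Shift B→3, C→4, D→4.
Schedule A@1, B@3, C@4, D@4, E@1, F@1: s1:10  s2:10  s3:9  s4:10  s5:10  s6:10 — peak 10.
Total porter-shifts = 59 over 6 shifts ⇒ peak ≥ ⌈59/6⌉ = 10, so 10 is optimal.

10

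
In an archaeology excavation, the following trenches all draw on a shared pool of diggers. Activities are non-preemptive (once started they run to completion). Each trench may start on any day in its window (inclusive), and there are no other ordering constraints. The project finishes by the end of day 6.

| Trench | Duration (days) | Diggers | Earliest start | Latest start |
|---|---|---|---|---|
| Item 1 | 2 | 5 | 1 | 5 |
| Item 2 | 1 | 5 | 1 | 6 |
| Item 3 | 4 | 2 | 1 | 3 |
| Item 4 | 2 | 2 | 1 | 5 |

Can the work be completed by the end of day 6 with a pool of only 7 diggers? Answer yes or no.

Schedule Item 1@1, Item 2@3, Item 3@1, Item 4@4: d1:7  d2:7  d3:7  d4:4  d5:2  d6:0 — peak 7 ≤ 7.

yes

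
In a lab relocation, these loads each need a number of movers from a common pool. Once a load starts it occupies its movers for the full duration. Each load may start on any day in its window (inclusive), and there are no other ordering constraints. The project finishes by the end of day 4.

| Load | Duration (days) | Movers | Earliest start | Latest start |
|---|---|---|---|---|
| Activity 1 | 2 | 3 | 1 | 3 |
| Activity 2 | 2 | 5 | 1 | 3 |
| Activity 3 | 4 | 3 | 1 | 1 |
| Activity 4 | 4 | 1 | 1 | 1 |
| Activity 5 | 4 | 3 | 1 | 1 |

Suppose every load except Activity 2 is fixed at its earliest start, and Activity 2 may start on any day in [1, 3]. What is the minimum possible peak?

Activity 2@1: d1:15  d2:15  d3:7  d4:7 → peak 15
Activity 2@2: d1:10  d2:15  d3:12  d4:7 → peak 15
Activity 2@3: d1:10  d2:10  d3:12  d4:12 → peak 12
Best is Activity 2@3, peak 12.

12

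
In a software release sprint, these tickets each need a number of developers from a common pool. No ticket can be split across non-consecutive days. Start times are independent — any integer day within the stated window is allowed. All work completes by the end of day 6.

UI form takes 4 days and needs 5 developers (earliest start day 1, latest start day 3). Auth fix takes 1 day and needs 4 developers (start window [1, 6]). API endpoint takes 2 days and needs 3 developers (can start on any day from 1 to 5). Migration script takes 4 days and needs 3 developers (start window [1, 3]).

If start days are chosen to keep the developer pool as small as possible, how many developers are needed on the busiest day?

8

Early-start (UI form@1, Auth fix@1, API endpoint@1, Migration script@1) gives peak 15: d1:15  d2:11  d3:8  d4:8  d5:0  d6:0.
Shift Auth fix→5, Migration script→3.
Schedule UI form@1, Auth fix@5, API endpoint@1, Migration script@3: d1:8  d2:8  d3:8  d4:8  d5:7  d6:3 — peak 8.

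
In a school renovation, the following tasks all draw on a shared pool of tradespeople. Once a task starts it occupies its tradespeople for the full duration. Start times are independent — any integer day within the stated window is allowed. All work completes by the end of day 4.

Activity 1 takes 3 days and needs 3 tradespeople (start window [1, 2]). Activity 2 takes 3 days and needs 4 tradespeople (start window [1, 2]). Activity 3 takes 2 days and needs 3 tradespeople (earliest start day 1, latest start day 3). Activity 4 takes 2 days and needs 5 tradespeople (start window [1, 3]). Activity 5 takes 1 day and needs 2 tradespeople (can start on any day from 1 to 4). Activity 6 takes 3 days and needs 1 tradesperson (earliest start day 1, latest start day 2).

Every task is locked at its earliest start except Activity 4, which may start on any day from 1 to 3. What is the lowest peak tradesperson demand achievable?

13

Activity 4@1: d1:18  d2:16  d3:8  d4:0 → peak 18
Activity 4@2: d1:13  d2:16  d3:13  d4:0 → peak 16
Activity 4@3: d1:13  d2:11  d3:13  d4:5 → peak 13
Best is Activity 4@3, peak 13.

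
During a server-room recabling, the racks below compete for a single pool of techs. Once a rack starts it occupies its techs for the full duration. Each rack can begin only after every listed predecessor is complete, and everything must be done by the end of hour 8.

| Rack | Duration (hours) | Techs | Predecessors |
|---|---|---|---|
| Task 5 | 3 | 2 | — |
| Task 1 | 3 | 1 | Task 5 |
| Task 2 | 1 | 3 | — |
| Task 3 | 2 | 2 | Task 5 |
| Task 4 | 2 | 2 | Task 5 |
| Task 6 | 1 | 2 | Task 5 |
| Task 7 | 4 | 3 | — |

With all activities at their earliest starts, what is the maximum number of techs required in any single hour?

10

Early-start schedule: Task 5@1, Task 1@4, Task 2@1, Task 3@4, Task 4@4, Task 6@4, Task 7@1.
Load per hour: hour 1: 8, hour 2: 5, hour 3: 5, hour 4: 10, hour 5: 5, hour 6: 1, hour 7: 0, hour 8: 0.
Peak is 10.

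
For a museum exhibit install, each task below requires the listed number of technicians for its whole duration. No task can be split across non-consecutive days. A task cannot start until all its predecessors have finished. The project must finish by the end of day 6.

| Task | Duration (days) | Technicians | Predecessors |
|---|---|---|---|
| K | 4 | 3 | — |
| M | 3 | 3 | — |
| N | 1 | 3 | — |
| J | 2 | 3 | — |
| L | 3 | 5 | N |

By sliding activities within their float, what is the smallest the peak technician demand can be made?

Early-start (K@1, M@1, N@1, J@1, L@2) gives peak 14: d1:12  d2:14  d3:11  d4:8  d5:0  d6:0.
Shift J→2, L→4.
Schedule K@1, M@1, N@1, J@2, L@4: d1:9  d2:9  d3:9  d4:8  d5:5  d6:5 — peak 9.

9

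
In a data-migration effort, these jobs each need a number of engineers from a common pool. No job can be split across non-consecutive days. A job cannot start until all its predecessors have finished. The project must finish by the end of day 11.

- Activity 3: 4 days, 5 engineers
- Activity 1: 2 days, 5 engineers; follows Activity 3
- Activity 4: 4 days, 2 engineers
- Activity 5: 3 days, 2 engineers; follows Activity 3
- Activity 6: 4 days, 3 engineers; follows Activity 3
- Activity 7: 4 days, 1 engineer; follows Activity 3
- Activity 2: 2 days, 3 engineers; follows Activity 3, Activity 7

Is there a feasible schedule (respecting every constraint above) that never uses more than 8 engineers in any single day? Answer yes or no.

yes

Schedule Activity 3@1, Activity 1@5, Activity 4@1, Activity 5@7, Activity 6@7, Activity 7@5, Activity 2@10: d1:7  d2:7  d3:7  d4:7  d5:6  d6:6  d7:6  d8:6  d9:5  d10:6  d11:3 — peak 7 ≤ 8.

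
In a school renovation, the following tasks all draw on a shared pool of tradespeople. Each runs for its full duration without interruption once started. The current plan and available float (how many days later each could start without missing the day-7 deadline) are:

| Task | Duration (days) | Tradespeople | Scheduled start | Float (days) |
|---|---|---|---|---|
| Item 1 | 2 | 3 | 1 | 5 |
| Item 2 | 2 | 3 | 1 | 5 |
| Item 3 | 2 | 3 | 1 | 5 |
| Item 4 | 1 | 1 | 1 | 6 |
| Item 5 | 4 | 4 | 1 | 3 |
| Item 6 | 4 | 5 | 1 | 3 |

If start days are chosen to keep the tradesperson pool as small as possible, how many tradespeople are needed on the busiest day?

9

Early-start (Item 1@1, Item 2@1, Item 3@1, Item 4@1, Item 5@1, Item 6@1) gives peak 19: d1:19  d2:18  d3:9  d4:9  d5:0  d6:0  d7:0.
Shift Item 4→3, Item 5→3, Item 6→4.
Schedule Item 1@1, Item 2@1, Item 3@1, Item 4@3, Item 5@3, Item 6@4: d1:9  d2:9  d3:5  d4:9  d5:9  d6:9  d7:5 — peak 9.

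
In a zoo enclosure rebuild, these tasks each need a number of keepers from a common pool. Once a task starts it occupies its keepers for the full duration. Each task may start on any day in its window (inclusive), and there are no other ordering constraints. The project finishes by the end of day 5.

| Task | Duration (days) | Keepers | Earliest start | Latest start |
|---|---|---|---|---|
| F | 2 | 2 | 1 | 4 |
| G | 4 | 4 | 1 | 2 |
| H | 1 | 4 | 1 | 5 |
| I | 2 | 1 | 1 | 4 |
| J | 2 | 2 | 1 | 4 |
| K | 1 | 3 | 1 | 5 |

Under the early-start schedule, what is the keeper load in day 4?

At early start, day 4 has: G.
Demand: 4 = 4.

4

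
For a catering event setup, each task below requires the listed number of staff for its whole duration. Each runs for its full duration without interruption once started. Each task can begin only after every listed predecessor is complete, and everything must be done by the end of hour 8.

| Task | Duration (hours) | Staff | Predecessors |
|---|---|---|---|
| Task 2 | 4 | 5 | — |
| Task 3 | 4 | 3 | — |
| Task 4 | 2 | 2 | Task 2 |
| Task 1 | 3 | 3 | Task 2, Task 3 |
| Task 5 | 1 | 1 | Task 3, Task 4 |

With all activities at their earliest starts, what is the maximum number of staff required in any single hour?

8

Early-start schedule: Task 2@1, Task 3@1, Task 4@5, Task 1@5, Task 5@7.
Load per hour: hour 1: 8, hour 2: 8, hour 3: 8, hour 4: 8, hour 5: 5, hour 6: 5, hour 7: 4, hour 8: 0.
Peak is 8.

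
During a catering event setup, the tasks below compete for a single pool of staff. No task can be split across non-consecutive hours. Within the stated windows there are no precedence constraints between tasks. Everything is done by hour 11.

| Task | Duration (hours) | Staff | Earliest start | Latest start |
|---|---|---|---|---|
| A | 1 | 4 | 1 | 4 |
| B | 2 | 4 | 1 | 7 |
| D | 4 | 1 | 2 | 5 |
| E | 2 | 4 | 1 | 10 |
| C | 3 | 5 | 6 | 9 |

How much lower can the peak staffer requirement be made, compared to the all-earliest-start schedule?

7

Early-start peak: h1:12  h2:9  h3:1  h4:1  h5:1  h6:5  h7:5  h8:5  h9:0  h10:0  h11:0 ⇒ 12.
Leveled (A@1, B@2, D@2, E@4, C@6): h1:4  h2:5  h3:5  h4:5  h5:5  h6:5  h7:5  h8:5  h9:0  h10:0  h11:0 ⇒ 5.
Reduction 12 − 5 = 7.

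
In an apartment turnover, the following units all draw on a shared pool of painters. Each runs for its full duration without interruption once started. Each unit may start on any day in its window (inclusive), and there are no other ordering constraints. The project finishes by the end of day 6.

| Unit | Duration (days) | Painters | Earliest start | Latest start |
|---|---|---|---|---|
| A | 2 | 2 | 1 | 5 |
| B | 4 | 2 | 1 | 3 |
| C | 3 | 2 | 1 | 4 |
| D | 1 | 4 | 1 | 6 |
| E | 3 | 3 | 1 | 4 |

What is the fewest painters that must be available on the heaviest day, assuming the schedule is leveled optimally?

Early-start (A@1, B@1, C@1, D@1, E@1) gives peak 13: d1:13  d2:9  d3:7  d4:2  d5:0  d6:0.
Shift A→2, B→2, E→4.
Schedule A@2, B@2, C@1, D@1, E@4: d1:6  d2:6  d3:6  d4:5  d5:5  d6:3 — peak 6.
Total painter-days = 31 over 6 days ⇒ peak ≥ ⌈31/6⌉ = 6, so 6 is optimal.

6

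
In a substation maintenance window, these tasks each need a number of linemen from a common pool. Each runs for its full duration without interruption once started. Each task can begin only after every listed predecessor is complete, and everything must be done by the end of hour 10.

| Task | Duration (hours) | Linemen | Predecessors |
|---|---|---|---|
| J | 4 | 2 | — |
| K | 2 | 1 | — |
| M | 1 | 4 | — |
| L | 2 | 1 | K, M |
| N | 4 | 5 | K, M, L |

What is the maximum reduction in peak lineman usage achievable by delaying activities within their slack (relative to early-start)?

2

Early-start peak: h1:7  h2:3  h3:3  h4:3  h5:5  h6:5  h7:5  h8:5  h9:0  h10:0 ⇒ 7.
Leveled (J@2, K@1, M@1, L@3, N@6): h1:5  h2:3  h3:3  h4:3  h5:2  h6:5  h7:5  h8:5  h9:5  h10:0 ⇒ 5.
Reduction 7 − 5 = 2.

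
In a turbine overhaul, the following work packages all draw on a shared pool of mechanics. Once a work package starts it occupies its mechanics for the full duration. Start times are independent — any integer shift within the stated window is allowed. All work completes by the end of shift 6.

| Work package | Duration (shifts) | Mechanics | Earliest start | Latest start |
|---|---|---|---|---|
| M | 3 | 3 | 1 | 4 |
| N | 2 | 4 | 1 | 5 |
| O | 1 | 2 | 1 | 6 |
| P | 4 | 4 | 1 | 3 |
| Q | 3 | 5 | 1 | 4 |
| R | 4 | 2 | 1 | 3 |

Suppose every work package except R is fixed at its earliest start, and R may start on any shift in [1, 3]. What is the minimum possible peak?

R@1: s1:20  s2:18  s3:14  s4:6  s5:0  s6:0 → peak 20
R@2: s1:18  s2:18  s3:14  s4:6  s5:2  s6:0 → peak 18
R@3: s1:18  s2:16  s3:14  s4:6  s5:2  s6:2 → peak 18
Best is R@2, peak 18.

18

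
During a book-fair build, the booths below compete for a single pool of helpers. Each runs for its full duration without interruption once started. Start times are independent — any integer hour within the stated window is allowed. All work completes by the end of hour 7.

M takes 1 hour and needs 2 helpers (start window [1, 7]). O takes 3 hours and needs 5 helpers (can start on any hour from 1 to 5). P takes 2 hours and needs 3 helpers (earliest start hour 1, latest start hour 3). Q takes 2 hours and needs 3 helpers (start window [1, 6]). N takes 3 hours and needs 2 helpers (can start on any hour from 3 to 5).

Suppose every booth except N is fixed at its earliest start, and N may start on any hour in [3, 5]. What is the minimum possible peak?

13

N@3: h1:13  h2:11  h3:7  h4:2  h5:2  h6:0  h7:0 → peak 13
N@4: h1:13  h2:11  h3:5  h4:2  h5:2  h6:2  h7:0 → peak 13
N@5: h1:13  h2:11  h3:5  h4:0  h5:2  h6:2  h7:2 → peak 13
Best is N@3, peak 13.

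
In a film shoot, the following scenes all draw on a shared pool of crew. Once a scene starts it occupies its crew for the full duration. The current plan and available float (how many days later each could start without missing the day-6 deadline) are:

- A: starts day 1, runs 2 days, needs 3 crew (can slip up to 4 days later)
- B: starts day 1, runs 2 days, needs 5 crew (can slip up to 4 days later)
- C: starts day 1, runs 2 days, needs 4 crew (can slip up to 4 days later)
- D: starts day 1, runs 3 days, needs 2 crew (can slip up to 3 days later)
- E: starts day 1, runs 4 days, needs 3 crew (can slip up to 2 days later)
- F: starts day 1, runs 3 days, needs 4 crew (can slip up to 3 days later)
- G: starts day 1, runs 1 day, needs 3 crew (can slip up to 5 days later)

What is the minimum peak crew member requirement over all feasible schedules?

Early-start (A@1, B@1, C@1, D@1, E@1, F@1, G@1) gives peak 24: d1:24  d2:21  d3:9  d4:3  d5:0  d6:0.
Shift C→3, E→3, F→4, G→5.
Schedule A@1, B@1, C@3, D@1, E@3, F@4, G@5: d1:10  d2:10  d3:9  d4:11  d5:10  d6:7 — peak 11.

11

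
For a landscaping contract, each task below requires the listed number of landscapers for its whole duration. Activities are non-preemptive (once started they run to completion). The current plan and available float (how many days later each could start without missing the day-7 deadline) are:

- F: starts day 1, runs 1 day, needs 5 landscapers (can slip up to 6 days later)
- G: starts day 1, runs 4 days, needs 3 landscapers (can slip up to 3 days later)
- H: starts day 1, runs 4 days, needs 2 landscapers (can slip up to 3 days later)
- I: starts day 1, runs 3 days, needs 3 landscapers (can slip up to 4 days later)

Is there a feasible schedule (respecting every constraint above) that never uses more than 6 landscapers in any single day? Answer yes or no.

no

The minimum achievable peak is 7; 6 < 7, so no feasible schedule stays within the cap.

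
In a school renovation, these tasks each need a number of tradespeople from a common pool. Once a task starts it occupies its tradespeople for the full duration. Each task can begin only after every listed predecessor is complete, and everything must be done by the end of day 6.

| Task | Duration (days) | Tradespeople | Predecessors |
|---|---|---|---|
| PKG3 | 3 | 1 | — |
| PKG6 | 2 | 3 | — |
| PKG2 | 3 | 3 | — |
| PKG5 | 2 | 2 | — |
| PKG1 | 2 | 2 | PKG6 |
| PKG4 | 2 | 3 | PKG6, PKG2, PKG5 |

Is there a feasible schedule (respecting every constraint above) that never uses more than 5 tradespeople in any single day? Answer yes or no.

no

Total tradesperson-days = 32; over 6 days the average is 32/6 > 5, so some day must exceed 5.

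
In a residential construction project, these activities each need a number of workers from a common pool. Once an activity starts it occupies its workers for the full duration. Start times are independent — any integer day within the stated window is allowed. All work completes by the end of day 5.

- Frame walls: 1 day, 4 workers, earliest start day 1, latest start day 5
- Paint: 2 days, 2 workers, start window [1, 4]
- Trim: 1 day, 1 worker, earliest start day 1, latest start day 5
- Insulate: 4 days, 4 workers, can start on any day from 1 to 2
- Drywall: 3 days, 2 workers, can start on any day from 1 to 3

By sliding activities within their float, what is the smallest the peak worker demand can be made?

7

Early-start (Frame walls@1, Paint@1, Trim@1, Insulate@1, Drywall@1) gives peak 13: d1:13  d2:8  d3:6  d4:4  d5:0.
Shift Insulate→2, Drywall→3.
Schedule Frame walls@1, Paint@1, Trim@1, Insulate@2, Drywall@3: d1:7  d2:6  d3:6  d4:6  d5:6 — peak 7.
Total worker-days = 31 over 5 days ⇒ peak ≥ ⌈31/5⌉ = 7, so 7 is optimal.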